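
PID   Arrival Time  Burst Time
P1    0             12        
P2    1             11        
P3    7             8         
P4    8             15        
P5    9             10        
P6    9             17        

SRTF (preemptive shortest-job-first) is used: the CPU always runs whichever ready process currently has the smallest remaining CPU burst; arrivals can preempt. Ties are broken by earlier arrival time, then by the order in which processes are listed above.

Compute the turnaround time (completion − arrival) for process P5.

Timeline: | P1 0-12 | P3 12-20 | P5 20-30 | P2 30-41 | P4 41-56 | P6 56-73 |
Completion: P1=12  P2=41  P3=20  P4=56  P5=30  P6=73
Turnaround(P5) = completion − arrival = 30 − 9 = 21

21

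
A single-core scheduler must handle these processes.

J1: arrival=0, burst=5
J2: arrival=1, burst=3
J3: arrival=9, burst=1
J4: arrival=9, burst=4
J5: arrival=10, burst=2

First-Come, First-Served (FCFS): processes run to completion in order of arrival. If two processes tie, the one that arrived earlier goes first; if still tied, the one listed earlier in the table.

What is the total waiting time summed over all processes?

Gantt: | J1 0-5 | J2 5-8 | idle 8-9 | J3 9-10 | J4 10-14 | J5 14-16 |
Completion: J1=5  J2=8  J3=10  J4=14  J5=16
Waiting = turnaround − burst: J1=0, J2=4, J3=0, J4=1, J5=4
Total waiting = 0 + 4 + 0 + 1 + 4 = 9

9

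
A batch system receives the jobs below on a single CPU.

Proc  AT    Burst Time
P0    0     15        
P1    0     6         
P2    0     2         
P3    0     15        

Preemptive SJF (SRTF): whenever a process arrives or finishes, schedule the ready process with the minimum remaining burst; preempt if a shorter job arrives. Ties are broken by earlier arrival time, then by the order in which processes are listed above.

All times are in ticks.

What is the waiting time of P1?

2

Timeline: | P2 0-2 | P1 2-8 | P0 8-23 | P3 23-38 |
Completion: P0=23  P1=8  P2=2  P3=38
Waiting(P1) = turnaround − burst = 8 − 6 = 2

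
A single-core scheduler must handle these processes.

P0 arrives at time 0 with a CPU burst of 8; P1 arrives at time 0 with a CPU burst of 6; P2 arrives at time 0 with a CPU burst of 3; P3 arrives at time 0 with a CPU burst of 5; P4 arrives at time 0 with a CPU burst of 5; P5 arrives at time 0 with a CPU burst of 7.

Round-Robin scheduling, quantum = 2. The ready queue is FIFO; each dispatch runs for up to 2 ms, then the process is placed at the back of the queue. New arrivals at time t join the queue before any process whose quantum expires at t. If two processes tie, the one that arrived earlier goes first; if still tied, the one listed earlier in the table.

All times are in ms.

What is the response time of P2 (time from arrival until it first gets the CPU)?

Gantt: | P0 0-2 | P1 2-4 | P2 4-6 | P3 6-8 | P4 8-10 | P5 10-12 | P0 12-14 | P1 14-16 | P2 16-17 | P3 17-19 | P4 19-21 | P5 21-23 | P0 23-25 | P1 25-27 | P3 27-28 | P4 28-29 | P5 29-31 | P0 31-33 | P5 33-34 |
Completion: P0=33  P1=27  P2=17  P3=28  P4=29  P5=34
Response(P2) = first start − arrival = 4 − 0 = 4

4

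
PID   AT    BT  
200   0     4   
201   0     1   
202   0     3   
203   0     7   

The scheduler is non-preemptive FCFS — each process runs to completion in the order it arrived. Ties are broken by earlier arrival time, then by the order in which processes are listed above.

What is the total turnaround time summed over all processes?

Timeline: | 200 0-4 | 201 4-5 | 202 5-8 | 203 8-15 |
Completion: 200=4  201=5  202=8  203=15
Turnaround (C−A): 200=4  201=5  202=8  203=15
Turnaround = completion − arrival: 200=4, 201=5, 202=8, 203=15
Total turnaround = 4 + 5 + 8 + 15 = 32

32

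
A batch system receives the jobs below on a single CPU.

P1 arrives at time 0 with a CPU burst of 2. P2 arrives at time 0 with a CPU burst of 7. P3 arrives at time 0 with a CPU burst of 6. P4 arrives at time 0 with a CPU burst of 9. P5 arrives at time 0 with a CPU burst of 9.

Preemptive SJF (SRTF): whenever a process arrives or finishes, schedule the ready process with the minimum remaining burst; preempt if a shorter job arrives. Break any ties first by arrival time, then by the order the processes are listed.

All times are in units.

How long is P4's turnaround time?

Schedule: | P1 0-2 | P3 2-8 | P2 8-15 | P4 15-24 | P5 24-33 |
Completion: P1=2  P2=15  P3=8  P4=24  P5=33
Turnaround (C−A): P1=2  P2=15  P3=8  P4=24  P5=33
Turnaround(P4) = completion − arrival = 24 − 0 = 24

24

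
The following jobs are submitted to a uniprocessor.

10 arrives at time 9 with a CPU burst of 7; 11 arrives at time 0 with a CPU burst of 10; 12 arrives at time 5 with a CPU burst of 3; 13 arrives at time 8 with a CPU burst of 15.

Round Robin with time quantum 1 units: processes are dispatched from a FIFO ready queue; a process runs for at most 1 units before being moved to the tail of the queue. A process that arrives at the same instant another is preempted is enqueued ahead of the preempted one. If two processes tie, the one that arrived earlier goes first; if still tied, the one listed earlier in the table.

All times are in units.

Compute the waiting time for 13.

12

Schedule: | 11 0-5 | 12 5-6 | 11 6-7 | 12 7-8 | 11 8-9 | 13 9-10 | 12 10-11 | 10 11-12 | 11 12-13 | 13 13-14 | 10 14-15 | 11 15-16 | 13 16-17 | 10 17-18 | 11 18-19 | 13 19-20 | 10 20-21 | 13 21-22 | 10 22-23 | 13 23-24 | 10 24-25 | 13 25-26 | 10 26-27 | 13 27-35 |
Completion: 10=27  11=19  12=11  13=35
Turnaround (C−A): 10=18  11=19  12=6  13=27
Waiting(13) = turnaround − burst = 27 − 15 = 12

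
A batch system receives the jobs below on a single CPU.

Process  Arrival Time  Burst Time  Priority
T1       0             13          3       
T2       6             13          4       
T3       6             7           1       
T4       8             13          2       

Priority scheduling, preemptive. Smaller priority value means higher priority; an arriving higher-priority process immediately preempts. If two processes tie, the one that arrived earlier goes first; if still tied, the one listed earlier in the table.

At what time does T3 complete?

13

Gantt: | T1 0-6 | T3 6-13 | T4 13-26 | T1 26-33 | T2 33-46 |
Completion: T1=33  T2=46  T3=13  T4=26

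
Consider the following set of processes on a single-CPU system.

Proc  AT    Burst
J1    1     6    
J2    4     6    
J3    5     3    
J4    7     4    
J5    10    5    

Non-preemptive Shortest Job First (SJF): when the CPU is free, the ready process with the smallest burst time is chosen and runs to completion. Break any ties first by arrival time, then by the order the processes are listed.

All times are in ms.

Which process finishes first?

J1

Schedule: | idle 0-1 | J1 1-7 | J3 7-10 | J4 10-14 | J5 14-19 | J2 19-25 |
Completion: J1=7  J2=25  J3=10  J4=14  J5=19
Turnaround (C−A): J1=6  J2=21  J3=5  J4=7  J5=9
Finish order: J1 → J3 → J4 → J5 → J2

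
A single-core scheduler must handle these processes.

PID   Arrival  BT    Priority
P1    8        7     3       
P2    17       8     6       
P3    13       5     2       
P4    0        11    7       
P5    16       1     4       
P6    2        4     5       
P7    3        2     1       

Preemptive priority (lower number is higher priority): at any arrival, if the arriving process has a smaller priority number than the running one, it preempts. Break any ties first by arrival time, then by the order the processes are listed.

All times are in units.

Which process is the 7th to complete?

P4

Gantt: | P4 0-2 | P6 2-3 | P7 3-5 | P6 5-8 | P1 8-13 | P3 13-18 | P1 18-20 | P5 20-21 | P2 21-29 | P4 29-38 |
Completion: P1=20  P2=29  P3=18  P4=38  P5=21  P6=8  P7=5
Finish order: P7 → P6 → P3 → P1 → P5 → P2 → P4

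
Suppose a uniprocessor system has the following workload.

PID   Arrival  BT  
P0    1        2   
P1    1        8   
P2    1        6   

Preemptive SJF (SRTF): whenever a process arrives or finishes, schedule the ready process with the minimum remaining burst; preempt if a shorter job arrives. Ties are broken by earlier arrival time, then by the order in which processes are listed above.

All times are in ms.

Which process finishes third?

P1

Timeline: | idle 0-1 | P0 1-3 | P2 3-9 | P1 9-17 |
Completion: P0=3  P1=17  P2=9
Turnaround (C−A): P0=2  P1=16  P2=8
Finish order: P0 → P2 → P1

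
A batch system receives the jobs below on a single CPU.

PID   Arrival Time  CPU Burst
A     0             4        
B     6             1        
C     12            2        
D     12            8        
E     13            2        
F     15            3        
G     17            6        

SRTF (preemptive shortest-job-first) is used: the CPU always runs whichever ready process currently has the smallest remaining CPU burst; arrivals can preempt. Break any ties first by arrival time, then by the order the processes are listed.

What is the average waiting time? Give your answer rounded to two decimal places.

Schedule: | A 0-4 | idle 4-6 | B 6-7 | idle 7-12 | C 12-14 | E 14-16 | F 16-19 | G 19-25 | D 25-33 |
Completion: A=4  B=7  C=14  D=33  E=16  F=19  G=25
Turnaround (C−A): A=4  B=1  C=2  D=21  E=3  F=4  G=8
Waiting times: A=0, B=0, C=0, D=13, E=1, F=1, G=2
Average waiting = (0+0+0+13+1+1+2) / 7 = 17/7 = 2.43

2.43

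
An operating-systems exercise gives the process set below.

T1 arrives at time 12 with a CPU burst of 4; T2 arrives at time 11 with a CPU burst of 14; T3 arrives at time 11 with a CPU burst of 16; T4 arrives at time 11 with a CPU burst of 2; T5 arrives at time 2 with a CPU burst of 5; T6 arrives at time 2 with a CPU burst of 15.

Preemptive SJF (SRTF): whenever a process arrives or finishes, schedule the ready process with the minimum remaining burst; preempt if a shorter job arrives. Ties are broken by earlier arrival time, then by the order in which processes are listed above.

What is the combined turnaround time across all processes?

116

Schedule: | idle 0-2 | T5 2-7 | T6 7-11 | T4 11-13 | T1 13-17 | T6 17-28 | T2 28-42 | T3 42-58 |
Completion: T1=17  T2=42  T3=58  T4=13  T5=7  T6=28
Turnaround (C−A): T1=5  T2=31  T3=47  T4=2  T5=5  T6=26
Turnaround = completion − arrival: T1=5, T2=31, T3=47, T4=2, T5=5, T6=26
Total turnaround = 5 + 31 + 47 + 2 + 5 + 26 = 116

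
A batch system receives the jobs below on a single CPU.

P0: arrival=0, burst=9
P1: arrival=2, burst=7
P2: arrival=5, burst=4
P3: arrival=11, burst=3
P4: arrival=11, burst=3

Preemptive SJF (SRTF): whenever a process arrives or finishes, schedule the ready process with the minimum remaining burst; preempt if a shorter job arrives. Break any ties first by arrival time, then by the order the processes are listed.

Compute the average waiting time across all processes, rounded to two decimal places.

Schedule: | P0 0-9 | P2 9-13 | P3 13-16 | P4 16-19 | P1 19-26 |
Completion: P0=9  P1=26  P2=13  P3=16  P4=19
Turnaround (C−A): P0=9  P1=24  P2=8  P3=5  P4=8
Waiting times: P0=0, P1=17, P2=4, P3=2, P4=5
Average waiting = (0+17+4+2+5) / 5 = 28/5 = 5.60

5.60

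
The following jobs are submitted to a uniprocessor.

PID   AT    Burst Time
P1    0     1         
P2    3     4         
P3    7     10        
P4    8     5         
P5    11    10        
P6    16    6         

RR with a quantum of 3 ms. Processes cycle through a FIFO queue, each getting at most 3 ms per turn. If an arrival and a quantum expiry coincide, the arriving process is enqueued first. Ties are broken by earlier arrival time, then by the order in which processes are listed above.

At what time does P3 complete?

Timeline: | P1 0-1 | idle 1-3 | P2 3-7 | P3 7-10 | P4 10-13 | P3 13-16 | P5 16-19 | P4 19-21 | P6 21-24 | P3 24-27 | P5 27-30 | P6 30-33 | P3 33-34 | P5 34-38 |
Completion: P1=1  P2=7  P3=34  P4=21  P5=38  P6=33

34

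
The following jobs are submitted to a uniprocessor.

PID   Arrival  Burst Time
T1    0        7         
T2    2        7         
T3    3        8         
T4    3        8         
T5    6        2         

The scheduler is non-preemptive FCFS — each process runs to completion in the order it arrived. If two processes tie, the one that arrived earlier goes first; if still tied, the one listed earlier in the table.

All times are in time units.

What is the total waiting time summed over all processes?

Gantt: | T1 0-7 | T2 7-14 | T3 14-22 | T4 22-30 | T5 30-32 |
Completion: T1=7  T2=14  T3=22  T4=30  T5=32
Turnaround (C−A): T1=7  T2=12  T3=19  T4=27  T5=26
Waiting = turnaround − burst: T1=0, T2=5, T3=11, T4=19, T5=24
Total waiting = 0 + 5 + 11 + 19 + 24 = 59

59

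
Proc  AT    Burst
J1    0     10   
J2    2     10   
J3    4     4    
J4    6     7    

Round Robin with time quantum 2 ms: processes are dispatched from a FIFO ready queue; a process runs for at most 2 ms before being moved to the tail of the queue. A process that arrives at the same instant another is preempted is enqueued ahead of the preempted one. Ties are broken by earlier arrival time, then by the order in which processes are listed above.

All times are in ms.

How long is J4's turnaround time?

25

Schedule: | J1 0-2 | J2 2-4 | J1 4-6 | J3 6-8 | J2 8-10 | J4 10-12 | J1 12-14 | J3 14-16 | J2 16-18 | J4 18-20 | J1 20-22 | J2 22-24 | J4 24-26 | J1 26-28 | J2 28-30 | J4 30-31 |
Completion: J1=28  J2=30  J3=16  J4=31
Turnaround (C−A): J1=28  J2=28  J3=12  J4=25
Turnaround(J4) = completion − arrival = 31 − 6 = 25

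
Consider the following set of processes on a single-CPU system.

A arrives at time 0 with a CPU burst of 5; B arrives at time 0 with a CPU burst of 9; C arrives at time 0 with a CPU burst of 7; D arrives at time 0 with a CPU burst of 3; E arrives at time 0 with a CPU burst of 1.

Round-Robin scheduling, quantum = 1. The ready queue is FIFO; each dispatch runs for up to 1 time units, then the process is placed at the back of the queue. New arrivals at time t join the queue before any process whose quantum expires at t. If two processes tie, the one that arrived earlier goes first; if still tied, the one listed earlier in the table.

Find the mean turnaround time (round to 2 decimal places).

Timeline: | A 0-1 | B 1-2 | C 2-3 | D 3-4 | E 4-5 | A 5-6 | B 6-7 | C 7-8 | D 8-9 | A 9-10 | B 10-11 | C 11-12 | D 12-13 | A 13-14 | B 14-15 | C 15-16 | A 16-17 | B 17-18 | C 18-19 | B 19-20 | C 20-21 | B 21-22 | C 22-23 | B 23-25 |
Completion: A=17  B=25  C=23  D=13  E=5
Turnaround times: A=17, B=25, C=23, D=13, E=5
Average turnaround = (17+25+23+13+5) / 5 = 83/5 = 16.60

16.60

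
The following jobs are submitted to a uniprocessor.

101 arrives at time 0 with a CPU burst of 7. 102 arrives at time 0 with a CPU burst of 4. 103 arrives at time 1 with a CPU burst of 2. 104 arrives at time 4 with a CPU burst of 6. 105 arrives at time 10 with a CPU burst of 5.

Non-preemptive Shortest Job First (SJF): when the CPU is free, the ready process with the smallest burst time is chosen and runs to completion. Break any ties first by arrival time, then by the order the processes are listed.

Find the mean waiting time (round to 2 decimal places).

4.80

Gantt: | 102 0-4 | 103 4-6 | 104 6-12 | 105 12-17 | 101 17-24 |
Completion: 101=24  102=4  103=6  104=12  105=17
Turnaround (C−A): 101=24  102=4  103=5  104=8  105=7
Waiting times: 101=17, 102=0, 103=3, 104=2, 105=2
Average waiting = (17+0+3+2+2) / 5 = 24/5 = 4.80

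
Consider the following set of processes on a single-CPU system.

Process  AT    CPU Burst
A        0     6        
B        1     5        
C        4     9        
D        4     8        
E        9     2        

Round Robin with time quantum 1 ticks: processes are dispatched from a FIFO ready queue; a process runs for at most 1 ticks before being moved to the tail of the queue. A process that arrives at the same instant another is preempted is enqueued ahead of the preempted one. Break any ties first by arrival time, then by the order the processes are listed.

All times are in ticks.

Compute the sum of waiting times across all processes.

65

Schedule: | A 0-1 | B 1-2 | A 2-3 | B 3-4 | A 4-5 | C 5-6 | D 6-7 | B 7-8 | A 8-9 | C 9-10 | D 10-11 | B 11-12 | E 12-13 | A 13-14 | C 14-15 | D 15-16 | B 16-17 | E 17-18 | A 18-19 | C 19-20 | D 20-21 | C 21-22 | D 22-23 | C 23-24 | D 24-25 | C 25-26 | D 26-27 | C 27-28 | D 28-29 | C 29-30 |
Completion: A=19  B=17  C=30  D=29  E=18
Turnaround (C−A): A=19  B=16  C=26  D=25  E=9
Waiting = turnaround − burst: A=13, B=11, C=17, D=17, E=7
Total waiting = 13 + 11 + 17 + 17 + 7 = 65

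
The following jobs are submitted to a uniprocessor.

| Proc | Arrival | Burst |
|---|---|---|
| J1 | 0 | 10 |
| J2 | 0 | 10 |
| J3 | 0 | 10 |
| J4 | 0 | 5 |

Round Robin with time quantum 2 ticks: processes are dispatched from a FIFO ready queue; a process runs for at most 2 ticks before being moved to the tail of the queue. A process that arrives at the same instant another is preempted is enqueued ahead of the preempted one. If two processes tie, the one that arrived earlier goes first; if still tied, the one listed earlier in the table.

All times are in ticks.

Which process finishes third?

Schedule: | J1 0-2 | J2 2-4 | J3 4-6 | J4 6-8 | J1 8-10 | J2 10-12 | J3 12-14 | J4 14-16 | J1 16-18 | J2 18-20 | J3 20-22 | J4 22-23 | J1 23-25 | J2 25-27 | J3 27-29 | J1 29-31 | J2 31-33 | J3 33-35 |
Completion: J1=31  J2=33  J3=35  J4=23
Turnaround (C−A): J1=31  J2=33  J3=35  J4=23
Finish order: J4 → J1 → J2 → J3

J2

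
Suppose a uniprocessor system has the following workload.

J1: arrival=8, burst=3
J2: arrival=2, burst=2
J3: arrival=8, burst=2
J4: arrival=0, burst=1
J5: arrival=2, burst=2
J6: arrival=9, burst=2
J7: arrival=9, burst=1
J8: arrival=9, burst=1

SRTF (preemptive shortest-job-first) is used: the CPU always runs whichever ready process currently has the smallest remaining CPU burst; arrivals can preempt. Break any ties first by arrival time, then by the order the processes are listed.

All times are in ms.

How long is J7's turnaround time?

Gantt: | J4 0-1 | idle 1-2 | J2 2-4 | J5 4-6 | idle 6-8 | J3 8-10 | J7 10-11 | J8 11-12 | J6 12-14 | J1 14-17 |
Completion: J1=17  J2=4  J3=10  J4=1  J5=6  J6=14  J7=11  J8=12
Turnaround (C−A): J1=9  J2=2  J3=2  J4=1  J5=4  J6=5  J7=2  J8=3
Turnaround(J7) = completion − arrival = 11 − 9 = 2

2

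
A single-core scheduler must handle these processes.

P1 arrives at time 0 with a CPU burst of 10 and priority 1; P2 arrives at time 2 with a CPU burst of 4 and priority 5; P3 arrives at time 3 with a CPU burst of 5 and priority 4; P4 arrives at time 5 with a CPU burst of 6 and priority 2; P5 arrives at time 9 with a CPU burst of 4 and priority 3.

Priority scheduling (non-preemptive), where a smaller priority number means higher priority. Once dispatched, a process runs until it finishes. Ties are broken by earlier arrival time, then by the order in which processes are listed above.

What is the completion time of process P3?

Gantt: | P1 0-10 | P4 10-16 | P5 16-20 | P3 20-25 | P2 25-29 |
Completion: P1=10  P2=29  P3=25  P4=16  P5=20
Turnaround (C−A): P1=10  P2=27  P3=22  P4=11  P5=11

25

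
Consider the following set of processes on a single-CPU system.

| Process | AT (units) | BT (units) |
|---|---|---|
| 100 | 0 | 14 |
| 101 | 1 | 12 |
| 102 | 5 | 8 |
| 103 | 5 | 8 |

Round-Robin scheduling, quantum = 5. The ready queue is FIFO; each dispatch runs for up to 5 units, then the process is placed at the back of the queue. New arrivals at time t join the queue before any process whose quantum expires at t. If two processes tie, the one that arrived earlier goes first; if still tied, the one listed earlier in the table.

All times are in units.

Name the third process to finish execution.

100

Timeline: | 100 0-5 | 101 5-10 | 102 10-15 | 103 15-20 | 100 20-25 | 101 25-30 | 102 30-33 | 103 33-36 | 100 36-40 | 101 40-42 |
Completion: 100=40  101=42  102=33  103=36
Finish order: 102 → 103 → 100 → 101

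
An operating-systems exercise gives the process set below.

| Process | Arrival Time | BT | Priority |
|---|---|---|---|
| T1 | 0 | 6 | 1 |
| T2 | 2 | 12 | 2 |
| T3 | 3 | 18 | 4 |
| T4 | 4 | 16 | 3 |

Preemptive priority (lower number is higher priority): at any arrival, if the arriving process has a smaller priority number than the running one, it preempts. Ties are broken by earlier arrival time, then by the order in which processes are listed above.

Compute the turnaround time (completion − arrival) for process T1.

6

Gantt: | T1 0-6 | T2 6-18 | T4 18-34 | T3 34-52 |
Completion: T1=6  T2=18  T3=52  T4=34
Turnaround (C−A): T1=6  T2=16  T3=49  T4=30
Turnaround(T1) = completion − arrival = 6 − 0 = 6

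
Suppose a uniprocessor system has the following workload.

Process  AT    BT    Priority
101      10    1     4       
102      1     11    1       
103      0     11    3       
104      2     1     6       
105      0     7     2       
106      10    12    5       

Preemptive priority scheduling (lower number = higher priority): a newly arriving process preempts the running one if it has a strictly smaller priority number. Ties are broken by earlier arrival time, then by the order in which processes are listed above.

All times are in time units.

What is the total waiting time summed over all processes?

Timeline: | 105 0-1 | 102 1-12 | 105 12-18 | 103 18-29 | 101 29-30 | 106 30-42 | 104 42-43 |
Completion: 101=30  102=12  103=29  104=43  105=18  106=42
Waiting = turnaround − burst: 101=19, 102=0, 103=18, 104=40, 105=11, 106=20
Total waiting = 19 + 0 + 18 + 40 + 11 + 20 = 108

108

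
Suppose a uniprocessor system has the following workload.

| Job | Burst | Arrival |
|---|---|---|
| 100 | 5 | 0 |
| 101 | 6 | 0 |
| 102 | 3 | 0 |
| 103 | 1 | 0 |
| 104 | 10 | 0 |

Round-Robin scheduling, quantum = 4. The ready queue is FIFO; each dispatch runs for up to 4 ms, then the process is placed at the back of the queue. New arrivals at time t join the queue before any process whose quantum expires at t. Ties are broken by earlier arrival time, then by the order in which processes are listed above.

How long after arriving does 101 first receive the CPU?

Gantt: | 100 0-4 | 101 4-8 | 102 8-11 | 103 11-12 | 104 12-16 | 100 16-17 | 101 17-19 | 104 19-25 |
Completion: 100=17  101=19  102=11  103=12  104=25
Turnaround (C−A): 100=17  101=19  102=11  103=12  104=25
Response(101) = first start − arrival = 4 − 0 = 4

4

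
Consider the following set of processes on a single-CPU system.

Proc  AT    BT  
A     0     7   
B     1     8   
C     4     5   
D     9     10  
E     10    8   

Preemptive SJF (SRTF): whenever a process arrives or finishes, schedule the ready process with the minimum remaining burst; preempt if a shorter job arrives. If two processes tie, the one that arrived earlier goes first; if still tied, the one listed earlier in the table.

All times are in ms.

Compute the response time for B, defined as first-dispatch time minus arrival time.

11

Timeline: | A 0-7 | C 7-12 | B 12-20 | E 20-28 | D 28-38 |
Completion: A=7  B=20  C=12  D=38  E=28
Response(B) = first start − arrival = 12 − 1 = 11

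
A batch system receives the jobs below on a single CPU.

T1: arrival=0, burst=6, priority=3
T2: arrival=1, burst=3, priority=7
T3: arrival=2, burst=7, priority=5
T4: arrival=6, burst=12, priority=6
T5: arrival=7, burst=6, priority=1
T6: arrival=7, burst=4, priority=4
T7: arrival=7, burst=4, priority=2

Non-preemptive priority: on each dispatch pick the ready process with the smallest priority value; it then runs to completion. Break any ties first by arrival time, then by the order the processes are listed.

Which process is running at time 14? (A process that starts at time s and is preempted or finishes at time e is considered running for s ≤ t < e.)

T5

Schedule: | T1 0-6 | T3 6-13 | T5 13-19 | T7 19-23 | T6 23-27 | T4 27-39 | T2 39-42 |
Completion: T1=6  T2=42  T3=13  T4=39  T5=19  T6=27  T7=23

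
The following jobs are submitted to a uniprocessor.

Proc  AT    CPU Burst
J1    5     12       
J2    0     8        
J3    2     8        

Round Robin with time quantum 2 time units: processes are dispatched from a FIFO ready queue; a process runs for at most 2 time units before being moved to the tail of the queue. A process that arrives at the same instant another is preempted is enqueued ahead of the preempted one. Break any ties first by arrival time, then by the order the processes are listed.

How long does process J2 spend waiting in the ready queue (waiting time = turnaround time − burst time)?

10

Gantt: | J2 0-2 | J3 2-4 | J2 4-6 | J3 6-8 | J1 8-10 | J2 10-12 | J3 12-14 | J1 14-16 | J2 16-18 | J3 18-20 | J1 20-28 |
Completion: J1=28  J2=18  J3=20
Waiting(J2) = turnaround − burst = 18 − 8 = 10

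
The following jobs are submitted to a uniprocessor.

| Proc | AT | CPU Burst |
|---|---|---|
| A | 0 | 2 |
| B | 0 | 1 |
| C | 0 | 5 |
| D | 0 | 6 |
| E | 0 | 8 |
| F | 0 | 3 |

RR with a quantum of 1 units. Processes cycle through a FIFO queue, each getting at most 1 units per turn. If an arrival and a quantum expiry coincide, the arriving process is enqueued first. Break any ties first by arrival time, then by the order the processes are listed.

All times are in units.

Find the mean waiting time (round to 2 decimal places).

10.83

Timeline: | A 0-1 | B 1-2 | C 2-3 | D 3-4 | E 4-5 | F 5-6 | A 6-7 | C 7-8 | D 8-9 | E 9-10 | F 10-11 | C 11-12 | D 12-13 | E 13-14 | F 14-15 | C 15-16 | D 16-17 | E 17-18 | C 18-19 | D 19-20 | E 20-21 | D 21-22 | E 22-25 |
Completion: A=7  B=2  C=19  D=22  E=25  F=15
Turnaround (C−A): A=7  B=2  C=19  D=22  E=25  F=15
Waiting times: A=5, B=1, C=14, D=16, E=17, F=12
Average waiting = (5+1+14+16+17+12) / 6 = 65/6 = 10.83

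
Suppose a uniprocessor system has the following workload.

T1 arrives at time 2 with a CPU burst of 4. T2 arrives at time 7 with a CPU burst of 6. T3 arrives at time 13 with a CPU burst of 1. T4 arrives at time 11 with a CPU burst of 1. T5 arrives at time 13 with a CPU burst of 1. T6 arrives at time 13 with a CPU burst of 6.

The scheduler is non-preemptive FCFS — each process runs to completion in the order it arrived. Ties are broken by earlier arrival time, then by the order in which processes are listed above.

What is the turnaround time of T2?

Gantt: | idle 0-2 | T1 2-6 | idle 6-7 | T2 7-13 | T4 13-14 | T3 14-15 | T5 15-16 | T6 16-22 |
Completion: T1=6  T2=13  T3=15  T4=14  T5=16  T6=22
Turnaround (C−A): T1=4  T2=6  T3=2  T4=3  T5=3  T6=9
Turnaround(T2) = completion − arrival = 13 − 7 = 6

6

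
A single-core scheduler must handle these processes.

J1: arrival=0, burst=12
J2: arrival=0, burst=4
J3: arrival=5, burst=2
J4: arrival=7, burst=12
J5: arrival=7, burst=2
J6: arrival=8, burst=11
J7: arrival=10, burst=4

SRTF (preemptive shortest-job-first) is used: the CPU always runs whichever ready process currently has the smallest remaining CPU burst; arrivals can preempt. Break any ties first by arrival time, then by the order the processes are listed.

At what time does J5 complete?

Schedule: | J2 0-4 | J1 4-5 | J3 5-7 | J5 7-9 | J1 9-10 | J7 10-14 | J1 14-24 | J6 24-35 | J4 35-47 |
Completion: J1=24  J2=4  J3=7  J4=47  J5=9  J6=35  J7=14
Turnaround (C−A): J1=24  J2=4  J3=2  J4=40  J5=2  J6=27  J7=4

9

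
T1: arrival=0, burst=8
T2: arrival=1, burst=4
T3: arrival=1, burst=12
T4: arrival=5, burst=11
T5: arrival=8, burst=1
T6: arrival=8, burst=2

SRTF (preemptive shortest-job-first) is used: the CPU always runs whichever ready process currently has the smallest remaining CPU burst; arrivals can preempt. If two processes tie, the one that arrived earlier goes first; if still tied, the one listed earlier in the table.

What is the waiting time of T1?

Gantt: | T1 0-1 | T2 1-5 | T1 5-8 | T5 8-9 | T6 9-11 | T1 11-15 | T4 15-26 | T3 26-38 |
Completion: T1=15  T2=5  T3=38  T4=26  T5=9  T6=11
Turnaround (C−A): T1=15  T2=4  T3=37  T4=21  T5=1  T6=3
Waiting(T1) = turnaround − burst = 15 − 8 = 7

7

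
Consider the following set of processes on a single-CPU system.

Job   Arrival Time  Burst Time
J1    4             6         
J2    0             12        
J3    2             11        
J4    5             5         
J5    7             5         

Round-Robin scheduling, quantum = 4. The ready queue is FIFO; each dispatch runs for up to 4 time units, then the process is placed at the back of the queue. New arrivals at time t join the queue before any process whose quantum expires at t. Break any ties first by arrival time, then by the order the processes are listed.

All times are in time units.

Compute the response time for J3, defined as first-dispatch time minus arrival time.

2

Gantt: | J2 0-4 | J3 4-8 | J1 8-12 | J2 12-16 | J4 16-20 | J5 20-24 | J3 24-28 | J1 28-30 | J2 30-34 | J4 34-35 | J5 35-36 | J3 36-39 |
Completion: J1=30  J2=34  J3=39  J4=35  J5=36
Turnaround (C−A): J1=26  J2=34  J3=37  J4=30  J5=29
Response(J3) = first start − arrival = 4 − 2 = 2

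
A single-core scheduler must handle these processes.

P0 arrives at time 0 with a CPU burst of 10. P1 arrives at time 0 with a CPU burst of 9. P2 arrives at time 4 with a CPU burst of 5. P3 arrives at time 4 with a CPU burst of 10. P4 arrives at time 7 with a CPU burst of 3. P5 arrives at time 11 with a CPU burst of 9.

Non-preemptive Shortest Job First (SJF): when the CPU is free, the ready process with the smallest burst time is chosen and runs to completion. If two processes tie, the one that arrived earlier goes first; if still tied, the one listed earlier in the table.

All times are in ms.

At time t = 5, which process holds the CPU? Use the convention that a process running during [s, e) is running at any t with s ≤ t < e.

Timeline: | P1 0-9 | P4 9-12 | P2 12-17 | P5 17-26 | P0 26-36 | P3 36-46 |
Completion: P0=36  P1=9  P2=17  P3=46  P4=12  P5=26

P1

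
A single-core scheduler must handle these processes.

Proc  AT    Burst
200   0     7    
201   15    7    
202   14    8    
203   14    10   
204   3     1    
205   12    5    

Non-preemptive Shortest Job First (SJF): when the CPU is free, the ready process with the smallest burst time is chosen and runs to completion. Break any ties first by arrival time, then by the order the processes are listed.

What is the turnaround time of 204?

5

Schedule: | 200 0-7 | 204 7-8 | idle 8-12 | 205 12-17 | 201 17-24 | 202 24-32 | 203 32-42 |
Completion: 200=7  201=24  202=32  203=42  204=8  205=17
Turnaround (C−A): 200=7  201=9  202=18  203=28  204=5  205=5
Turnaround(204) = completion − arrival = 8 − 3 = 5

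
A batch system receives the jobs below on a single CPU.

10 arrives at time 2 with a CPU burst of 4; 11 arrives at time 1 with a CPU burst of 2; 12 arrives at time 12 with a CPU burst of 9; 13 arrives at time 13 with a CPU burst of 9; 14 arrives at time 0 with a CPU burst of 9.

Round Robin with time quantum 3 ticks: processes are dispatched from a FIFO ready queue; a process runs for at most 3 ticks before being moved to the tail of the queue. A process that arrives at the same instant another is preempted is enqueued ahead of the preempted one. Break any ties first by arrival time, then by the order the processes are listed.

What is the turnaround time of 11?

4

Schedule: | 14 0-3 | 11 3-5 | 10 5-8 | 14 8-11 | 10 11-12 | 14 12-15 | 12 15-18 | 13 18-21 | 12 21-24 | 13 24-27 | 12 27-30 | 13 30-33 |
Completion: 10=12  11=5  12=30  13=33  14=15
Turnaround (C−A): 10=10  11=4  12=18  13=20  14=15
Turnaround(11) = completion − arrival = 5 − 1 = 4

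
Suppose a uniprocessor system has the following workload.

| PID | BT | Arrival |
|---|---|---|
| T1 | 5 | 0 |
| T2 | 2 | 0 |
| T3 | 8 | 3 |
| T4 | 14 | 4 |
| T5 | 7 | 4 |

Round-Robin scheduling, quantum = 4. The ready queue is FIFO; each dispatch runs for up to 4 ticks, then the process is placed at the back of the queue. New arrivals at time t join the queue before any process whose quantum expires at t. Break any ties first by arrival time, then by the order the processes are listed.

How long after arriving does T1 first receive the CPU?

0

Timeline: | T1 0-4 | T2 4-6 | T3 6-10 | T4 10-14 | T5 14-18 | T1 18-19 | T3 19-23 | T4 23-27 | T5 27-30 | T4 30-36 |
Completion: T1=19  T2=6  T3=23  T4=36  T5=30
Turnaround (C−A): T1=19  T2=6  T3=20  T4=32  T5=26
Response(T1) = first start − arrival = 0 − 0 = 0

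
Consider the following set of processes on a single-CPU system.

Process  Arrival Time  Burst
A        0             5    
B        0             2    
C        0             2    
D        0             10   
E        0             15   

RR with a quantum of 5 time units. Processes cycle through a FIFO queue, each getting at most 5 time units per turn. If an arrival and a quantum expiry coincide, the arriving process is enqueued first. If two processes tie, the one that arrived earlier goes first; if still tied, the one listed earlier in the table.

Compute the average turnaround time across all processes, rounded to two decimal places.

Timeline: | A 0-5 | B 5-7 | C 7-9 | D 9-14 | E 14-19 | D 19-24 | E 24-34 |
Completion: A=5  B=7  C=9  D=24  E=34
Turnaround times: A=5, B=7, C=9, D=24, E=34
Average turnaround = (5+7+9+24+34) / 5 = 79/5 = 15.80

15.80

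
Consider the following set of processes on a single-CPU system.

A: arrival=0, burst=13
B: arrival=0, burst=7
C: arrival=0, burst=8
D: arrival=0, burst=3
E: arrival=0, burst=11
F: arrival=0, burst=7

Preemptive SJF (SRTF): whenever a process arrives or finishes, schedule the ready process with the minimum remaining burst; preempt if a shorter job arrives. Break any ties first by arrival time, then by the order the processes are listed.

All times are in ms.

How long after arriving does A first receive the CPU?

Schedule: | D 0-3 | B 3-10 | F 10-17 | C 17-25 | E 25-36 | A 36-49 |
Completion: A=49  B=10  C=25  D=3  E=36  F=17
Turnaround (C−A): A=49  B=10  C=25  D=3  E=36  F=17
Response(A) = first start − arrival = 36 − 0 = 36

36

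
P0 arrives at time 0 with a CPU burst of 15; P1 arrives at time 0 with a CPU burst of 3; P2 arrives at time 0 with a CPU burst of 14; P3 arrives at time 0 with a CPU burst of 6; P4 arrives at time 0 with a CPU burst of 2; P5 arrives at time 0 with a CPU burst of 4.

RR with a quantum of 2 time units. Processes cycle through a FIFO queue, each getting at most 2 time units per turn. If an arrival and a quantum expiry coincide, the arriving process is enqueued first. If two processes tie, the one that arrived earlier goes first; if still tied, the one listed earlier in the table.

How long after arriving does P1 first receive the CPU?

2

Timeline: | P0 0-2 | P1 2-4 | P2 4-6 | P3 6-8 | P4 8-10 | P5 10-12 | P0 12-14 | P1 14-15 | P2 15-17 | P3 17-19 | P5 19-21 | P0 21-23 | P2 23-25 | P3 25-27 | P0 27-29 | P2 29-31 | P0 31-33 | P2 33-35 | P0 35-37 | P2 37-39 | P0 39-41 | P2 41-43 | P0 43-44 |
Completion: P0=44  P1=15  P2=43  P3=27  P4=10  P5=21
Turnaround (C−A): P0=44  P1=15  P2=43  P3=27  P4=10  P5=21
Response(P1) = first start − arrival = 2 − 0 = 2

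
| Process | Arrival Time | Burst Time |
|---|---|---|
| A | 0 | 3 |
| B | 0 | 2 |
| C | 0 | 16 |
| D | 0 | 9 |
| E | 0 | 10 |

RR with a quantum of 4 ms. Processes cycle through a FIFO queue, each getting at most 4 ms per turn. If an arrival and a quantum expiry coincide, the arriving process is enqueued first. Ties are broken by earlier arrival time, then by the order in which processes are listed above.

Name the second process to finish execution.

Gantt: | A 0-3 | B 3-5 | C 5-9 | D 9-13 | E 13-17 | C 17-21 | D 21-25 | E 25-29 | C 29-33 | D 33-34 | E 34-36 | C 36-40 |
Completion: A=3  B=5  C=40  D=34  E=36
Finish order: A → B → D → E → C

B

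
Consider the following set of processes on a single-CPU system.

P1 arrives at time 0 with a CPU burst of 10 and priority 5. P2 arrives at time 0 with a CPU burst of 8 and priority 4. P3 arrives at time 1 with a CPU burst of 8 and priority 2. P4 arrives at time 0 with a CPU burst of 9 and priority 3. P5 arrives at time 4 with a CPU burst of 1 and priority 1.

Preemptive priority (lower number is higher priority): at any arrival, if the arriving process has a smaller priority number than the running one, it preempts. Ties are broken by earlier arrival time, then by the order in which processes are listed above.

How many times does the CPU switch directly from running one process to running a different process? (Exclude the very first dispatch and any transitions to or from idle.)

6

Timeline: | P4 0-1 | P3 1-4 | P5 4-5 | P3 5-10 | P4 10-18 | P2 18-26 | P1 26-36 |
Completion: P1=36  P2=26  P3=10  P4=18  P5=5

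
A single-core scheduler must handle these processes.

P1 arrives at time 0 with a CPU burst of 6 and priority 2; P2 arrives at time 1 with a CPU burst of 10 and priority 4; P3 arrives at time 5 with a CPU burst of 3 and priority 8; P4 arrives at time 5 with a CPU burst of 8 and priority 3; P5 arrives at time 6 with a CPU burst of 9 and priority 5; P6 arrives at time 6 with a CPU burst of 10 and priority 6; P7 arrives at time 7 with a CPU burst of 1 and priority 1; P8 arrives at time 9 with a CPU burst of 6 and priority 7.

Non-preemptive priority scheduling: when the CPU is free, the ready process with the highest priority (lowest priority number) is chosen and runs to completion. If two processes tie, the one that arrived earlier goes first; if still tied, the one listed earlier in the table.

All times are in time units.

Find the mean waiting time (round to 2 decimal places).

18.63

Gantt: | P1 0-6 | P4 6-14 | P7 14-15 | P2 15-25 | P5 25-34 | P6 34-44 | P8 44-50 | P3 50-53 |
Completion: P1=6  P2=25  P3=53  P4=14  P5=34  P6=44  P7=15  P8=50
Waiting times: P1=0, P2=14, P3=45, P4=1, P5=19, P6=28, P7=7, P8=35
Average waiting = (0+14+45+1+19+28+7+35) / 8 = 149/8 = 18.63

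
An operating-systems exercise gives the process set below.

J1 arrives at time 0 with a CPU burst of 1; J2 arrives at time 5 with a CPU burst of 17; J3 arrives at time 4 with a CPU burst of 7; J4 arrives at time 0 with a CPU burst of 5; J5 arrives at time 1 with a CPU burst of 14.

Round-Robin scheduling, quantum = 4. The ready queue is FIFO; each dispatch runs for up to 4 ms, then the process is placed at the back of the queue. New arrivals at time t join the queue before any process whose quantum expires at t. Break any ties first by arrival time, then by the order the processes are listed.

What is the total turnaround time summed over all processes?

117

Timeline: | J1 0-1 | J4 1-5 | J5 5-9 | J3 9-13 | J2 13-17 | J4 17-18 | J5 18-22 | J3 22-25 | J2 25-29 | J5 29-33 | J2 33-37 | J5 37-39 | J2 39-44 |
Completion: J1=1  J2=44  J3=25  J4=18  J5=39
Turnaround = completion − arrival: J1=1, J2=39, J3=21, J4=18, J5=38
Total turnaround = 1 + 39 + 21 + 18 + 38 = 117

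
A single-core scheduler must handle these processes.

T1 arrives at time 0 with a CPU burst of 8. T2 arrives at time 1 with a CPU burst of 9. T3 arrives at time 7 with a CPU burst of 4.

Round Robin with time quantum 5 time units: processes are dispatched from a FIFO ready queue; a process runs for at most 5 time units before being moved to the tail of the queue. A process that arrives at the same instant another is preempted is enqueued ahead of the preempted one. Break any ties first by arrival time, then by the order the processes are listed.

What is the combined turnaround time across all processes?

43

Schedule: | T1 0-5 | T2 5-10 | T1 10-13 | T3 13-17 | T2 17-21 |
Completion: T1=13  T2=21  T3=17
Turnaround = completion − arrival: T1=13, T2=20, T3=10
Total turnaround = 13 + 20 + 10 = 43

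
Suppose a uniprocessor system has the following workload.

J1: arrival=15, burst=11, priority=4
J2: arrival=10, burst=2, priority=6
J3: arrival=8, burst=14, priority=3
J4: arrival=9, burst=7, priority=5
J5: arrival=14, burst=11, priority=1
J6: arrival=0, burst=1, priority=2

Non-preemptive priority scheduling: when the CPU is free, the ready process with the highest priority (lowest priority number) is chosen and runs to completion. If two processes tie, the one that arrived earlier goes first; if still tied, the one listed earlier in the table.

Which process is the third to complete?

Gantt: | J6 0-1 | idle 1-8 | J3 8-22 | J5 22-33 | J1 33-44 | J4 44-51 | J2 51-53 |
Completion: J1=44  J2=53  J3=22  J4=51  J5=33  J6=1
Finish order: J6 → J3 → J5 → J1 → J4 → J2

J5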